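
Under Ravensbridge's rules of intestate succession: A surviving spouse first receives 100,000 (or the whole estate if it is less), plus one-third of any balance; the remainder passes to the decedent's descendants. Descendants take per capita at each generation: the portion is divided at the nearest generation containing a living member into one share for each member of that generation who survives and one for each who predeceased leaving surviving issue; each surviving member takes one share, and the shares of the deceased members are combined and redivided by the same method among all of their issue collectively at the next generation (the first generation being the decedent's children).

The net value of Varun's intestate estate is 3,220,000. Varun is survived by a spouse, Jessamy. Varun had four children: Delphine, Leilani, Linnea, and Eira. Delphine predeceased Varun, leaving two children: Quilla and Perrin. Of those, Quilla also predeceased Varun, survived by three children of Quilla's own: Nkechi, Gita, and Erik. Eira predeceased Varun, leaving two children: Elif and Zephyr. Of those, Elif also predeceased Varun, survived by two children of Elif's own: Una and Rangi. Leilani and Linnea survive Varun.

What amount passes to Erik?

Erik receives 104,000.

Jessamy first takes 100,000, leaving a balance of 3,120,000. Jessamy then takes one-third of the balance (1,040,000), for a total of 1,140,000. The remaining 2,080,000 passes to the descendants.
The descendants' portion (2,080,000) is divided at the children's generation into 4 shares of 520,000. Leilani and Linnea each take 520,000. The 2 shares of the deceased (Delphine and Eira) are combined into a pool of 1,040,000.
That pool (1,040,000) is divided at the grandchildren's generation into 4 shares of 260,000. Perrin and Zephyr each take 260,000. The 2 shares of the deceased (Quilla and Elif) are combined into a pool of 520,000.
That pool (520,000) is divided at the great-grandchildren's generation equally among Nkechi, Gita, Erik, Una, and Rangi: 104,000 each.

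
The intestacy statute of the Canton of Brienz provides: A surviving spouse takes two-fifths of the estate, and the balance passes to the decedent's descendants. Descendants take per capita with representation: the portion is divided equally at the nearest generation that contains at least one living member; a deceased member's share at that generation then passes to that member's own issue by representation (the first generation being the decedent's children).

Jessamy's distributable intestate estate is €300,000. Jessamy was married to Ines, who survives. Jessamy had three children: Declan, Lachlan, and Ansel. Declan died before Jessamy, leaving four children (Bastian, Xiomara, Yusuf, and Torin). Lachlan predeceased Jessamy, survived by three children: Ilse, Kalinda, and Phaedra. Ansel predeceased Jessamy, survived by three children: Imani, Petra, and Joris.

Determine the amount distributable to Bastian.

Bastian receives €18,000.

Ines takes two-fifths of €300,000 = €120,000. The remaining €180,000 passes to the descendants.
No child survives, so the initial division is made at the grandchildren's generation.
The descendants' portion (€180,000) is divided into 10 shares of €18,000: Bastian, Xiomara, Yusuf, Torin, Ilse, Kalinda, Phaedra, Imani, Petra, and Joris each take €18,000.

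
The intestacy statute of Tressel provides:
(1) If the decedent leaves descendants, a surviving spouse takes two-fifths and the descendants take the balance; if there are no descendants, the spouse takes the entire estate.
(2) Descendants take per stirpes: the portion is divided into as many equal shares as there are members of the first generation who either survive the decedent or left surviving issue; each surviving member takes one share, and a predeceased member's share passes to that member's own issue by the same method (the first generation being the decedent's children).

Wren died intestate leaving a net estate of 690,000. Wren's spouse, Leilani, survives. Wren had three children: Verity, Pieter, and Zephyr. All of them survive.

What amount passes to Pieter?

Pieter receives 138,000.

Leilani takes two-fifths of 690,000 = 276,000. The remaining 414,000 passes to the descendants.
The descendants' portion (414,000) is divided into 3 shares of 138,000: Verity, Pieter, and Zephyr each take 138,000.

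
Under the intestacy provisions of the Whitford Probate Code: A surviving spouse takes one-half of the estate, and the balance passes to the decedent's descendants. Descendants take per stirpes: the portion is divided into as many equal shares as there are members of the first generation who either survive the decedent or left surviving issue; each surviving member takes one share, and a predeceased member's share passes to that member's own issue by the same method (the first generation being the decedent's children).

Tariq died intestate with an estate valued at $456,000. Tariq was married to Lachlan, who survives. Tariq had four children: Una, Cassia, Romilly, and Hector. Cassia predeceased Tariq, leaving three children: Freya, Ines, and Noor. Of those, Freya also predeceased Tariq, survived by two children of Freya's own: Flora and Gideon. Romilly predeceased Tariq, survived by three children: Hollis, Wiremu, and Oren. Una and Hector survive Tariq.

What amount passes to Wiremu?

Wiremu receives $19,000.

Lachlan takes one-half of $456,000 = $228,000. The remaining $228,000 passes to the descendants.
The descendants' portion ($228,000) is divided into 4 shares of $57,000: Una and Hector each take $57,000; Cassia's $57,000 share passes to Cassia's issue; Romilly's $57,000 share passes to Romilly's issue.
Cassia's share ($57,000) is divided into 3 shares of $19,000: Ines and Noor each take $19,000; Freya's $19,000 share passes to Freya's issue.
Freya's share ($19,000) is divided into 2 shares of $9,500: Flora and Gideon each take $9,500.
Romilly's share ($57,000) is divided into 3 shares of $19,000: Hollis, Wiremu, and Oren each take $19,000.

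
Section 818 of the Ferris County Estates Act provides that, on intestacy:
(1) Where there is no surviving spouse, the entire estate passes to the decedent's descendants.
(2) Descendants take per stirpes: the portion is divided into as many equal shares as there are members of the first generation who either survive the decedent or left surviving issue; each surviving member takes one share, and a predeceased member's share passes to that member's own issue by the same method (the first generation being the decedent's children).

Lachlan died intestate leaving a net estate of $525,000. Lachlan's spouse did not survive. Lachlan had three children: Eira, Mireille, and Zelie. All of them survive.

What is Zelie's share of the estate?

Zelie receives $175,000.

The entire $525,000 passes to the descendants.
That amount ($525,000) is divided into 3 shares of $175,000: Eira, Mireille, and Zelie each take $175,000.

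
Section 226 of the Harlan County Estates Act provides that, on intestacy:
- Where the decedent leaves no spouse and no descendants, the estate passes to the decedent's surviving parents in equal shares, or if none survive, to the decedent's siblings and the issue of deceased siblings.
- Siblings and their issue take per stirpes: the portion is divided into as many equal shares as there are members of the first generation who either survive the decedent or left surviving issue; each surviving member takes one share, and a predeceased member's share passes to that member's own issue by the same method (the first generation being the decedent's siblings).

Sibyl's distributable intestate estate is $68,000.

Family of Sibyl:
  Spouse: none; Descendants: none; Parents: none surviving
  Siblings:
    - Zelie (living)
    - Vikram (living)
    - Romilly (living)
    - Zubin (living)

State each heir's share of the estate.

Zelie: $17,000; Vikram: $17,000; Romilly: $17,000; Zubin: $17,000

The entire $68,000 passes to the siblings and their issue.
That amount ($68,000) is divided into 4 shares of $17,000: Zelie, Vikram, Romilly, and Zubin each take $17,000.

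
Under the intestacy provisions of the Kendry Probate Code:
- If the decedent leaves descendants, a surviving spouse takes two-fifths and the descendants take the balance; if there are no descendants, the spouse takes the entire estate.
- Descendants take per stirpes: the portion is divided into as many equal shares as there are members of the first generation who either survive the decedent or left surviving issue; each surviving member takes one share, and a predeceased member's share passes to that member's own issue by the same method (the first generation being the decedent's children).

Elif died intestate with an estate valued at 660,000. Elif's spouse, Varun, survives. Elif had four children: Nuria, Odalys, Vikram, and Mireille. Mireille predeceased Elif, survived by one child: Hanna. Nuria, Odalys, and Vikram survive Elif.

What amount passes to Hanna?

Hanna receives 99,000.

Varun takes two-fifths of 660,000 = 264,000. The remaining 396,000 passes to the descendants.
The descendants' portion (396,000) is divided into 4 shares of 99,000: Nuria, Odalys, and Vikram each take 99,000; Mireille's 99,000 share passes to Mireille's issue.
Mireille's share (99,000) passes entirely to Hanna.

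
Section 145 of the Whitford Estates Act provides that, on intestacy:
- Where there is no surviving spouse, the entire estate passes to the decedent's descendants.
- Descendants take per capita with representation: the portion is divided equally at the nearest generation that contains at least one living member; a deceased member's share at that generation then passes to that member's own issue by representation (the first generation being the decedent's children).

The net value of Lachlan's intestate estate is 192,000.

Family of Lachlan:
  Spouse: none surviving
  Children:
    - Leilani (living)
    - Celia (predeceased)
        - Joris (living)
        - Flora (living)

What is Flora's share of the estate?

The entire 192,000 passes to the descendants.
That amount (192,000) is divided into 2 shares of 96,000: Leilani takes 96,000; Celia's 96,000 share passes to Celia's issue.
Celia's share (96,000) is divided into 2 shares of 48,000: Joris and Flora each take 48,000.

Flora receives 48,000.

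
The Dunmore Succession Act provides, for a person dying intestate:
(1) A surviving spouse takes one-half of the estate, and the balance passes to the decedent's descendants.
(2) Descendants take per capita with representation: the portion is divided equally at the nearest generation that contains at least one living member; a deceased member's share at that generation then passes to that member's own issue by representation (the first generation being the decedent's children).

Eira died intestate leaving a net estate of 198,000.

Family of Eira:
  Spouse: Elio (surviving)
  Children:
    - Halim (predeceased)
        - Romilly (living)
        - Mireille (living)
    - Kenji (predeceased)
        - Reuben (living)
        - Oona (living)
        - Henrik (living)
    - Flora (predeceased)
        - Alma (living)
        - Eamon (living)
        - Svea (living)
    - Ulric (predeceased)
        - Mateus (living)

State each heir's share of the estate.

Elio: 99,000; Romilly: 11,000; Mireille: 11,000; Reuben: 11,000; Oona: 11,000; Henrik: 11,000; Alma: 11,000; Eamon: 11,000; Svea: 11,000; Mateus: 11,000

Elio takes one-half of 198,000 = 99,000. The remaining 99,000 passes to the descendants.
No child survives, so the initial division is made at the grandchildren's generation.
The descendants' portion (99,000) is divided into 9 shares of 11,000: Romilly, Mireille, Reuben, Oona, Henrik, Alma, Eamon, Svea, and Mateus each take 11,000.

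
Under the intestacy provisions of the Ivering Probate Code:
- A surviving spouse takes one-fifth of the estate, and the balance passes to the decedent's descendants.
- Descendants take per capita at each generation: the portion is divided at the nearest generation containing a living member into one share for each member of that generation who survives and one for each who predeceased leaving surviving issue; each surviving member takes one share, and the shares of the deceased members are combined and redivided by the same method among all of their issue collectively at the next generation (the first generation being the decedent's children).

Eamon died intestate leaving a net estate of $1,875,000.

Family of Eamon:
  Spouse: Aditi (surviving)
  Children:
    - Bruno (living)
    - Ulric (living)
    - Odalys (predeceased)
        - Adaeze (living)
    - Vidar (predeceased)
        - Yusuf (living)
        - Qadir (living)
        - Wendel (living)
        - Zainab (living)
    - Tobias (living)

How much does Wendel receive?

Aditi takes one-fifth of $1,875,000 = $375,000. The remaining $1,500,000 passes to the descendants.
The descendants' portion ($1,500,000) is divided at the children's generation into 5 shares of $300,000. Bruno, Ulric, and Tobias each take $300,000. The 2 shares of the deceased (Odalys and Vidar) are combined into a pool of $600,000.
That pool ($600,000) is divided at the grandchildren's generation equally among Adaeze, Yusuf, Qadir, Wendel, and Zainab: $120,000 each.

Wendel receives $120,000.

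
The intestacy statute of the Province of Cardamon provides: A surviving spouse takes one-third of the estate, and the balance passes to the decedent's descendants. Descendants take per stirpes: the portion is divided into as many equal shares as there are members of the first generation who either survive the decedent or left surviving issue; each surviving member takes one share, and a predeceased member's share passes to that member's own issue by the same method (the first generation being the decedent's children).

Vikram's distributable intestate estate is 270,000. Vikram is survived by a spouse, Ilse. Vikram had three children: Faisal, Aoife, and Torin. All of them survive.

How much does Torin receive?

Torin receives 60,000.

Ilse takes one-third of 270,000 = 90,000. The remaining 180,000 passes to the descendants.
The descendants' portion (180,000) is divided into 3 shares of 60,000: Faisal, Aoife, and Torin each take 60,000.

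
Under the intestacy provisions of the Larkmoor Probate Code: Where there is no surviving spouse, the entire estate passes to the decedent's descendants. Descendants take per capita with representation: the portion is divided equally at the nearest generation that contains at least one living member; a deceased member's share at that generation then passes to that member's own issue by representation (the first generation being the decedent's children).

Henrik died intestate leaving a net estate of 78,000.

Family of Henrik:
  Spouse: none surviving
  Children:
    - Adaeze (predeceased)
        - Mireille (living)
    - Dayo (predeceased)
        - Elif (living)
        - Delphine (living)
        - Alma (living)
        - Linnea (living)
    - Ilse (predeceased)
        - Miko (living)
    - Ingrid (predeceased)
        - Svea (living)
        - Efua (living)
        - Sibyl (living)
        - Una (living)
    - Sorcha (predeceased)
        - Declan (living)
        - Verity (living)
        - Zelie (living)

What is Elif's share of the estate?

The entire 78,000 passes to the descendants.
No child survives, so the initial division is made at the grandchildren's generation.
That amount (78,000) is divided into 13 shares of 6,000: Mireille, Elif, Delphine, Alma, Linnea, Miko, Svea, Efua, Sibyl, Una, Declan, Verity, and Zelie each take 6,000.

Elif receives 6,000.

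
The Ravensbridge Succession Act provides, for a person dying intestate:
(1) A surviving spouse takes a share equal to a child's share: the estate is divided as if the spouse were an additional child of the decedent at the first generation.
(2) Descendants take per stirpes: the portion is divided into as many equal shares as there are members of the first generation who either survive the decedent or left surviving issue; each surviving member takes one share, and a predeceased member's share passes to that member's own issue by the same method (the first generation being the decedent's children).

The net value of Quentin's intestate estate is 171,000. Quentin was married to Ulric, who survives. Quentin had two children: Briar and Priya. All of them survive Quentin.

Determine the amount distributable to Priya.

The spouse counts as an additional share at the children's level, so there are 3 primary shares of 57,000. Ulric takes one such share (57,000).
The children's combined portion (114,000) is divided into 2 shares of 57,000: Briar and Priya each take 57,000.

Priya receives 57,000.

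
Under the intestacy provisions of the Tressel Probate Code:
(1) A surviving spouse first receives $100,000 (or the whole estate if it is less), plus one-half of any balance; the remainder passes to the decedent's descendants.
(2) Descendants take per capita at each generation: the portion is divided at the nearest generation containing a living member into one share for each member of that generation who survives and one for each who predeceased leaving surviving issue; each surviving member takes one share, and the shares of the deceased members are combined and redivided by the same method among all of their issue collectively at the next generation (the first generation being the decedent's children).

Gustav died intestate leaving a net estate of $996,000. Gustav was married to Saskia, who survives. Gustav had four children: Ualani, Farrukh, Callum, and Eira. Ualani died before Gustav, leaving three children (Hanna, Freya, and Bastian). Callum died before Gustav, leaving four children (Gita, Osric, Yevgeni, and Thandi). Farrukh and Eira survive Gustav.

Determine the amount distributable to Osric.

Osric receives $32,000.

Saskia first takes $100,000, leaving a balance of $896,000. Saskia then takes one-half of the balance ($448,000), for a total of $548,000. The remaining $448,000 passes to the descendants.
The descendants' portion ($448,000) is divided at the children's generation into 4 shares of $112,000. Farrukh and Eira each take $112,000. The 2 shares of the deceased (Ualani and Callum) are combined into a pool of $224,000.
That pool ($224,000) is divided at the grandchildren's generation equally among Hanna, Freya, Bastian, Gita, Osric, Yevgeni, and Thandi: $32,000 each.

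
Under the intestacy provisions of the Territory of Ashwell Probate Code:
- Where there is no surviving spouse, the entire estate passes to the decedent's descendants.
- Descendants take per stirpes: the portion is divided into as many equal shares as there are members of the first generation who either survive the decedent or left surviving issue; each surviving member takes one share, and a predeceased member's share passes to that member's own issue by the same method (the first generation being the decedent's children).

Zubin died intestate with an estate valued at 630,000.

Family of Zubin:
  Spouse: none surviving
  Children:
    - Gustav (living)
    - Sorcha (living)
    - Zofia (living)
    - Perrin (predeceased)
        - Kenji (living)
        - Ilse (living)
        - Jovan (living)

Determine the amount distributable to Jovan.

The entire 630,000 passes to the descendants.
That amount (630,000) is divided into 4 shares of 157,500: Gustav, Sorcha, and Zofia each take 157,500; Perrin's 157,500 share passes to Perrin's issue.
Perrin's share (157,500) is divided into 3 shares of 52,500: Kenji, Ilse, and Jovan each take 52,500.

Jovan receives 52,500.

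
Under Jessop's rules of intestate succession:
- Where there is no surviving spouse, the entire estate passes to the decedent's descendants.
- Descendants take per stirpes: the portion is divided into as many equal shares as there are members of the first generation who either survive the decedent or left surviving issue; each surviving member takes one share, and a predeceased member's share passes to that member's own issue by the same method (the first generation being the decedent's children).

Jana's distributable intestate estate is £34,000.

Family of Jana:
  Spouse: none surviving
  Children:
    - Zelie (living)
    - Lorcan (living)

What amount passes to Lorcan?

The entire £34,000 passes to the descendants.
That amount (£34,000) is divided into 2 shares of £17,000: Zelie and Lorcan each take £17,000.

Lorcan receives £17,000.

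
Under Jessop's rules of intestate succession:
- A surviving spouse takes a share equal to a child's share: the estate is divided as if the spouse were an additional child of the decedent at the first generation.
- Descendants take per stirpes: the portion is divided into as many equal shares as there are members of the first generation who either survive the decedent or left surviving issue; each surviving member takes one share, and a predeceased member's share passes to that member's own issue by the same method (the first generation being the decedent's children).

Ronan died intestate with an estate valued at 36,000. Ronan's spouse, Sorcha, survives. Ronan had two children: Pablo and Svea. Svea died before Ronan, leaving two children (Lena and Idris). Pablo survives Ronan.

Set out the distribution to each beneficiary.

The spouse counts as an additional share at the children's level, so there are 3 primary shares of 12,000. Sorcha takes one such share (12,000).
The children's combined portion (24,000) is divided into 2 shares of 12,000: Pablo takes 12,000; Svea's 12,000 share passes to Svea's issue.
Svea's share (12,000) is divided into 2 shares of 6,000: Lena and Idris each take 6,000.

Sorcha: 12,000; Pablo: 12,000; Lena: 6,000; Idris: 6,000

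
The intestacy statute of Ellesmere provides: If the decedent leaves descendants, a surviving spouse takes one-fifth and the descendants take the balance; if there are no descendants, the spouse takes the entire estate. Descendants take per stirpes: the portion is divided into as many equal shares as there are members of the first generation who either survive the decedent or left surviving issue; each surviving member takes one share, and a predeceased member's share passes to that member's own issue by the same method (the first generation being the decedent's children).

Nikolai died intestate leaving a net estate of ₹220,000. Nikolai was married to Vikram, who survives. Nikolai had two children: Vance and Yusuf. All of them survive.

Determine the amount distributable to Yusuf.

Vikram takes one-fifth of ₹220,000 = ₹44,000. The remaining ₹176,000 passes to the descendants.
The descendants' portion (₹176,000) is divided into 2 shares of ₹88,000: Vance and Yusuf each take ₹88,000.

Yusuf receives ₹88,000.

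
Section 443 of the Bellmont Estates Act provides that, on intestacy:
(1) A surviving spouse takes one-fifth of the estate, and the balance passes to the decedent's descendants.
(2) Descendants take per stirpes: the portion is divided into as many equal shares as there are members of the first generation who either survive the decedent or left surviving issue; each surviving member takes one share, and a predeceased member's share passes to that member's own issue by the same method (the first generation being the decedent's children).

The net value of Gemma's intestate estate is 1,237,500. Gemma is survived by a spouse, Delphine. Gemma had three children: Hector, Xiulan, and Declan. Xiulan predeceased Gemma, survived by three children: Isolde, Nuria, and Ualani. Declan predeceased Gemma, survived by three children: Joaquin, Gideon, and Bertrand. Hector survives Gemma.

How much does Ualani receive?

Ualani receives 110,000.

Delphine takes one-fifth of 1,237,500 = 247,500. The remaining 990,000 passes to the descendants.
The descendants' portion (990,000) is divided into 3 shares of 330,000: Hector takes 330,000; Xiulan's 330,000 share passes to Xiulan's issue; Declan's 330,000 share passes to Declan's issue.
Xiulan's share (330,000) is divided into 3 shares of 110,000: Isolde, Nuria, and Ualani each take 110,000.
Declan's share (330,000) is divided into 3 shares of 110,000: Joaquin, Gideon, and Bertrand each take 110,000.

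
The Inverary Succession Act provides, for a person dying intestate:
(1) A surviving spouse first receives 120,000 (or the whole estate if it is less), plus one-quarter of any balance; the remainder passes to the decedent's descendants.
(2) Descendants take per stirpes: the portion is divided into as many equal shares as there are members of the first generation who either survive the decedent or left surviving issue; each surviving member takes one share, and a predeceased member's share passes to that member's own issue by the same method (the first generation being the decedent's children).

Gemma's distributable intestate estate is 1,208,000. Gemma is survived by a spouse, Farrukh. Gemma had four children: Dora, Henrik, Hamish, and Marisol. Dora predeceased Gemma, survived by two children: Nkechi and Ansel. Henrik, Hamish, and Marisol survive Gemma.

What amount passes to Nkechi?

Farrukh first takes 120,000, leaving a balance of 1,088,000. Farrukh then takes one-quarter of the balance (272,000), for a total of 392,000. The remaining 816,000 passes to the descendants.
The descendants' portion (816,000) is divided into 4 shares of 204,000: Henrik, Hamish, and Marisol each take 204,000; Dora's 204,000 share passes to Dora's issue.
Dora's share (204,000) is divided into 2 shares of 102,000: Nkechi and Ansel each take 102,000.

Nkechi receives 102,000.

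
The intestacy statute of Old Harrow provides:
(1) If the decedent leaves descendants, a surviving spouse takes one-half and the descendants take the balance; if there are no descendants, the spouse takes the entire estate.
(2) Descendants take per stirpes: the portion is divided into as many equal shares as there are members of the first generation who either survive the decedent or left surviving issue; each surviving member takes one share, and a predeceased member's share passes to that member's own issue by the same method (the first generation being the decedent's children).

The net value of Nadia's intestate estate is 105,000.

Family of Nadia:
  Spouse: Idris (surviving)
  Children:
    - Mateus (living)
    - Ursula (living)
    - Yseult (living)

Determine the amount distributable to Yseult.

Idris takes one-half of 105,000 = 52,500. The remaining 52,500 passes to the descendants.
The descendants' portion (52,500) is divided into 3 shares of 17,500: Mateus, Ursula, and Yseult each take 17,500.

Yseult receives 17,500.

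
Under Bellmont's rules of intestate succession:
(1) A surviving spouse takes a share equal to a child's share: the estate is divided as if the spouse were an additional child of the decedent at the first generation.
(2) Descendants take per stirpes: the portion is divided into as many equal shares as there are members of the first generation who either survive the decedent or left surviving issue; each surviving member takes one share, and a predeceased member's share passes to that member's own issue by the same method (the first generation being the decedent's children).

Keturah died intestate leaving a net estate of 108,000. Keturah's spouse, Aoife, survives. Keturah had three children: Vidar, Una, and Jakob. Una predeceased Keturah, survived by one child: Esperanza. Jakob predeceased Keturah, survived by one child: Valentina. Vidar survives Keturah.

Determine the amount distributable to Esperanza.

The spouse counts as an additional share at the children's level, so there are 4 primary shares of 27,000. Aoife takes one such share (27,000).
The children's combined portion (81,000) is divided into 3 shares of 27,000: Vidar takes 27,000; Una's 27,000 share passes to Una's issue; Jakob's 27,000 share passes to Jakob's issue.
Una's share (27,000) passes entirely to Esperanza.
Jakob's share (27,000) passes entirely to Valentina.

Esperanza receives 27,000.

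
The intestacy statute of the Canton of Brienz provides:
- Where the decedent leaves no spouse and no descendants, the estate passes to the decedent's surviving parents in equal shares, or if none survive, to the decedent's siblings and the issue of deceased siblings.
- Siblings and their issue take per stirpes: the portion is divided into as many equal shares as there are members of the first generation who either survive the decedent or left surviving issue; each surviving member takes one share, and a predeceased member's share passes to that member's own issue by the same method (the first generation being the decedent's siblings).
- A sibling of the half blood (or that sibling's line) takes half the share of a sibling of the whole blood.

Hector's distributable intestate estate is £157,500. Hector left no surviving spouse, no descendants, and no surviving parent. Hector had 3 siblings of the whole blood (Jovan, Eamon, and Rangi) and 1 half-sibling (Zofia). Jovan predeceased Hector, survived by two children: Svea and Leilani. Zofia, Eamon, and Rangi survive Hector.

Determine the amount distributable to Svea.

The entire £157,500 passes to the siblings and their issue.
Counting each half-blood sibling's line as half a unit, there are 7/2 units in £157,500, so one unit is £45,000. Whole-blood lines (Jovan, Eamon, and Rangi) take £45,000 each; half-blood lines (Zofia) take £22,500 each.
Jovan's share (£45,000) is divided into 2 shares of £22,500: Svea and Leilani each take £22,500.

Svea receives £22,500.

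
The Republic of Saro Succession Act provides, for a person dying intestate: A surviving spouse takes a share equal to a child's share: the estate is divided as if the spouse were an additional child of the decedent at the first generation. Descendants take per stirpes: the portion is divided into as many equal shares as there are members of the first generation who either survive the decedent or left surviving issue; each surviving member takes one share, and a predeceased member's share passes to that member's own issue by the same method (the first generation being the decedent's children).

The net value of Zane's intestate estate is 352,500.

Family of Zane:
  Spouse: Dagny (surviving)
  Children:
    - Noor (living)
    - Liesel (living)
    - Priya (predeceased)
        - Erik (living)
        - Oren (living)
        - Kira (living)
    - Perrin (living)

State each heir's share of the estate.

Dagny: 70,500; Noor: 70,500; Liesel: 70,500; Erik: 23,500; Oren: 23,500; Kira: 23,500; Perrin: 70,500

The spouse counts as an additional share at the children's level, so there are 5 primary shares of 70,500. Dagny takes one such share (70,500).
The children's combined portion (282,000) is divided into 4 shares of 70,500: Noor, Liesel, and Perrin each take 70,500; Priya's 70,500 share passes to Priya's issue.
Priya's share (70,500) is divided into 3 shares of 23,500: Erik, Oren, and Kira each take 23,500.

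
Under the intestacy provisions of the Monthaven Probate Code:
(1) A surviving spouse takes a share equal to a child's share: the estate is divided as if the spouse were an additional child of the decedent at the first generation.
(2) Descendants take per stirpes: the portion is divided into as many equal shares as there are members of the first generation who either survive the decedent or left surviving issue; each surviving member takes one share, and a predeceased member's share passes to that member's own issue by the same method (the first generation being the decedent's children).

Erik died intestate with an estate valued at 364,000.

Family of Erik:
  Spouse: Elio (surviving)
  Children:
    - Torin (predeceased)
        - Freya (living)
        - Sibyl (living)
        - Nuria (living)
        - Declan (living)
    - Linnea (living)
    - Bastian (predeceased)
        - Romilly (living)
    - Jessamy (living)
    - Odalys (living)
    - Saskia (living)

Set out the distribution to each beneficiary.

The spouse counts as an additional share at the children's level, so there are 7 primary shares of 52,000. Elio takes one such share (52,000).
The children's combined portion (312,000) is divided into 6 shares of 52,000: Linnea, Jessamy, Odalys, and Saskia each take 52,000; Torin's 52,000 share passes to Torin's issue; Bastian's 52,000 share passes to Bastian's issue.
Torin's share (52,000) is divided into 4 shares of 13,000: Freya, Sibyl, Nuria, and Declan each take 13,000.
Bastian's share (52,000) passes entirely to Romilly.

Elio: 52,000; Freya: 13,000; Sibyl: 13,000; Nuria: 13,000; Declan: 13,000; Linnea: 52,000; Romilly: 52,000; Jessamy: 52,000; Odalys: 52,000; Saskia: 52,000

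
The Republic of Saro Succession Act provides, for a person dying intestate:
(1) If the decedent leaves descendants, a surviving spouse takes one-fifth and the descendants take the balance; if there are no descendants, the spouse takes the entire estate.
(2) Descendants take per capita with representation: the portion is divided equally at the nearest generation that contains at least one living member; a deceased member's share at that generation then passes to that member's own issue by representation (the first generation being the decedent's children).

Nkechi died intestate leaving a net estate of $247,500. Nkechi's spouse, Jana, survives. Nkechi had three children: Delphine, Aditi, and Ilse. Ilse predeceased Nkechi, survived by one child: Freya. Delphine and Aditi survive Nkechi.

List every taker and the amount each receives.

Jana: $49,500; Delphine: $66,000; Aditi: $66,000; Freya: $66,000

Jana takes one-fifth of $247,500 = $49,500. The remaining $198,000 passes to the descendants.
The descendants' portion ($198,000) is divided into 3 shares of $66,000: Delphine and Aditi each take $66,000; Ilse's $66,000 share passes to Ilse's issue.
Ilse's share ($66,000) passes entirely to Freya.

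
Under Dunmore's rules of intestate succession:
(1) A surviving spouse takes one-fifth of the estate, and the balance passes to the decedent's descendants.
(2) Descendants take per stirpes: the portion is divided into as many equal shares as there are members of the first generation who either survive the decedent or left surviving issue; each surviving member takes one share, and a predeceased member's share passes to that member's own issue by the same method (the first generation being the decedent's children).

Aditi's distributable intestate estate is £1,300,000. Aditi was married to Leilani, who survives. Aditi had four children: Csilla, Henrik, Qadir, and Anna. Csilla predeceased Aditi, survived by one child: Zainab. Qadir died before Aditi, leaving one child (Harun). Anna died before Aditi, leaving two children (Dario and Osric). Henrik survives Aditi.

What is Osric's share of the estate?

Osric receives £130,000.

Leilani takes one-fifth of £1,300,000 = £260,000. The remaining £1,040,000 passes to the descendants.
The descendants' portion (£1,040,000) is divided into 4 shares of £260,000: Henrik takes £260,000; Csilla's £260,000 share passes to Csilla's issue; Qadir's £260,000 share passes to Qadir's issue; Anna's £260,000 share passes to Anna's issue.
Csilla's share (£260,000) passes entirely to Zainab.
Qadir's share (£260,000) passes entirely to Harun.
Anna's share (£260,000) is divided into 2 shares of £130,000: Dario and Osric each take £130,000.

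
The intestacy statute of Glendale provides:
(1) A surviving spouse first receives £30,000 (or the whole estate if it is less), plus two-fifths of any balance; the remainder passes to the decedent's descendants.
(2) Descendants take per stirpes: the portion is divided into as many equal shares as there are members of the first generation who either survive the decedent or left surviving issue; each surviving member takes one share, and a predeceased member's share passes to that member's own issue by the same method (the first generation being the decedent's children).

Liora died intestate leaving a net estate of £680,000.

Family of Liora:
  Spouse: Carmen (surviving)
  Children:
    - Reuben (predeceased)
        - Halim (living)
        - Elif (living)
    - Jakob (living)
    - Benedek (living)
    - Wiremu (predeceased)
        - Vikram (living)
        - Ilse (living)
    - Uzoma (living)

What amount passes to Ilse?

Ilse receives £39,000.

Carmen first takes £30,000, leaving a balance of £650,000. Carmen then takes two-fifths of the balance (£260,000), for a total of £290,000. The remaining £390,000 passes to the descendants.
The descendants' portion (£390,000) is divided into 5 shares of £78,000: Jakob, Benedek, and Uzoma each take £78,000; Reuben's £78,000 share passes to Reuben's issue; Wiremu's £78,000 share passes to Wiremu's issue.
Reuben's share (£78,000) is divided into 2 shares of £39,000: Halim and Elif each take £39,000.
Wiremu's share (£78,000) is divided into 2 shares of £39,000: Vikram and Ilse each take £39,000.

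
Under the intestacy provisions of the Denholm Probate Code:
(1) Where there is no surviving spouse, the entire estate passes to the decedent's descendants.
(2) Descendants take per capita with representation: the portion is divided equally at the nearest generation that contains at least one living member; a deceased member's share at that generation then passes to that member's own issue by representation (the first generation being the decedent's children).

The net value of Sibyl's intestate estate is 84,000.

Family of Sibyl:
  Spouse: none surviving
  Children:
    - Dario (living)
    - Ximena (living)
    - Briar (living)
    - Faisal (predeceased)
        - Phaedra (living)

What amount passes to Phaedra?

Phaedra receives 21,000.

The entire 84,000 passes to the descendants.
That amount (84,000) is divided into 4 shares of 21,000: Dario, Ximena, and Briar each take 21,000; Faisal's 21,000 share passes to Faisal's issue.
Faisal's share (21,000) passes entirely to Phaedra.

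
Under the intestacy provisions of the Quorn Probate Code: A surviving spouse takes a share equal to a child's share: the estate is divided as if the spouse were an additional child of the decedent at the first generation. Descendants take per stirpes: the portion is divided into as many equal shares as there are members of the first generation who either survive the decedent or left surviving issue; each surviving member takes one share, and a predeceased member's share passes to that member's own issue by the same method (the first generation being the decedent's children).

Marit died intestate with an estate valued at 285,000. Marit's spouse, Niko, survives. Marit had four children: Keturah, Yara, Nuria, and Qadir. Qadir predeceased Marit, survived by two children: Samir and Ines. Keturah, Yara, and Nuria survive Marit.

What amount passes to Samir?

Samir receives 28,500.

The spouse counts as an additional share at the children's level, so there are 5 primary shares of 57,000. Niko takes one such share (57,000).
The children's combined portion (228,000) is divided into 4 shares of 57,000: Keturah, Yara, and Nuria each take 57,000; Qadir's 57,000 share passes to Qadir's issue.
Qadir's share (57,000) is divided into 2 shares of 28,500: Samir and Ines each take 28,500.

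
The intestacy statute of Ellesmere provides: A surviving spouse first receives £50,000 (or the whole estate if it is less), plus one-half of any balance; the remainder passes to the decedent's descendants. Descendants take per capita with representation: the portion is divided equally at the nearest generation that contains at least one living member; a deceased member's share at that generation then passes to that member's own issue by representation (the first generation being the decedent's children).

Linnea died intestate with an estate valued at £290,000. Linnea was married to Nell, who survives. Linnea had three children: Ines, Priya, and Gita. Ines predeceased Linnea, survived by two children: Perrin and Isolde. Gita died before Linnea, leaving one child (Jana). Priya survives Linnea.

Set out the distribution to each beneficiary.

Nell: £170,000; Perrin: £20,000; Isolde: £20,000; Priya: £40,000; Jana: £40,000

Nell first takes £50,000, leaving a balance of £240,000. Nell then takes one-half of the balance (£120,000), for a total of £170,000. The remaining £120,000 passes to the descendants.
The descendants' portion (£120,000) is divided into 3 shares of £40,000: Priya takes £40,000; Ines's £40,000 share passes to Ines's issue; Gita's £40,000 share passes to Gita's issue.
Ines's share (£40,000) is divided into 2 shares of £20,000: Perrin and Isolde each take £20,000.
Gita's share (£40,000) passes entirely to Jana.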